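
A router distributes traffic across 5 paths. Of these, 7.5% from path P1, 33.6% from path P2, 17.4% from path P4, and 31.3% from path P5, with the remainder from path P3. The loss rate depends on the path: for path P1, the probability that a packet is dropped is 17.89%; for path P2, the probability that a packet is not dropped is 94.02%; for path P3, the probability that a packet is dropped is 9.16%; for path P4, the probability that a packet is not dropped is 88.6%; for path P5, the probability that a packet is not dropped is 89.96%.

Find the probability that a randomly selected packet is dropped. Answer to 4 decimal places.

P(P3) = 1 − (0.075 + 0.336 + 0.174 + 0.313) = 0.102.
P(L|P2) = 1 − 0.9402 = 0.0598.
P(L|P4) = 1 − 0.886 = 0.114.
P(L|P5) = 1 − 0.8996 = 0.1004.
Using total probability over the partition,
P(L) = P(L|P1)·P(P1) + P(L|P2)·P(P2) + P(L|P3)·P(P3) + P(L|P4)·P(P4) + P(L|P5)·P(P5)
      = 0.1789·0.075 + 0.0598·0.336 + 0.0916·0.102 + 0.114·0.174 + 0.1004·0.313
      = 0.0134175 + 0.0200928 + 0.0093432 + 0.019836 + 0.0314252 = 0.0941147

0.0941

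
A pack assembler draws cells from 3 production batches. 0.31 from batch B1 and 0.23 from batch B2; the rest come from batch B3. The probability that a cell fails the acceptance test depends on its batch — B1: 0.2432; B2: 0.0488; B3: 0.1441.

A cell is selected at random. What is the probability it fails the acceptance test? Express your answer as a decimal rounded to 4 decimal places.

P(B3) = 1 − (0.31 + 0.23) = 0.46.
P(F) = P(F|B1)·P(B1) + P(F|B2)·P(B2) + P(F|B3)·P(B3)
      = 0.2432·0.31 + 0.0488·0.23 + 0.1441·0.46
      = 0.075392 + 0.011224 + 0.066286 = 0.152902

0.1529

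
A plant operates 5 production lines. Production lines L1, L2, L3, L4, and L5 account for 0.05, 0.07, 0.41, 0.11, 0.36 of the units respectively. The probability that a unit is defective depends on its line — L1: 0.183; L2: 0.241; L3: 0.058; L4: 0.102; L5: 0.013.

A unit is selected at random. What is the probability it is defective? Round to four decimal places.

P(D) ≈ 0.0657

P(D) = P(D|L1)·P(L1) + P(D|L2)·P(L2) + P(D|L3)·P(L3) + P(D|L4)·P(L4) + P(D|L5)·P(L5)
      = 0.183·0.05 + 0.241·0.07 + 0.058·0.41 + 0.102·0.11 + 0.013·0.36
      = 0.00915 + 0.01687 + 0.02378 + 0.01122 + 0.00468 = 0.0657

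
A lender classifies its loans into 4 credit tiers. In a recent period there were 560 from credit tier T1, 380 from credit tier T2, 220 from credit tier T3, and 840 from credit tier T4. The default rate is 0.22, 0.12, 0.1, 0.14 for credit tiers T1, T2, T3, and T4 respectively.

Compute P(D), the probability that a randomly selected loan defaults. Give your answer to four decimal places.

Total: 560 + 380 + 220 + 840 = 2000.
P(T1) = 560/2000 = 0.28. P(T2) = 380/2000 = 0.19. P(T3) = 220/2000 = 0.11. P(T4) = 840/2000 = 0.42.
By the law of total probability,
P(D) = P(D|T1)·P(T1) + P(D|T2)·P(T2) + P(D|T3)·P(T3) + P(D|T4)·P(T4)
      = 0.22·0.28 + 0.12·0.19 + 0.1·0.11 + 0.14·0.42
      = 0.0616 + 0.0228 + 0.011 + 0.0588 = 0.1542

0.1542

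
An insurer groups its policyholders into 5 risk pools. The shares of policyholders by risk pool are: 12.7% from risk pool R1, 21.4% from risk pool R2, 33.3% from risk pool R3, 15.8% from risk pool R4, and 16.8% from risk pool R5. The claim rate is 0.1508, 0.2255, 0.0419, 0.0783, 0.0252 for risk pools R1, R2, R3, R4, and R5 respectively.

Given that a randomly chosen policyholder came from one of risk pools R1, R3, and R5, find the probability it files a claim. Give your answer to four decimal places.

0.0595

Let S = {R1, R3, R5}.
P(S) = 0.127 + 0.333 + 0.168 = 0.628.
P(C ∩ S) = 0.1508·0.127 + 0.0419·0.333 + 0.0252·0.168 = 0.0191516 + 0.0139527 + 0.0042336 = 0.0373379.
P(C | S) = 0.0373379 / 0.628 = 0.059455…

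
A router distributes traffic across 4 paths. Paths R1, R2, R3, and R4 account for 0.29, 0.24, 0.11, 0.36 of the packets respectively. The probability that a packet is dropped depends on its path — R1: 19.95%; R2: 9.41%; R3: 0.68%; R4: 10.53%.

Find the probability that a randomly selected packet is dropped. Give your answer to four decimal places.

P(L) = P(L|R1)·P(R1) + P(L|R2)·P(R2) + P(L|R3)·P(R3) + P(L|R4)·P(R4)
      = 0.1995·0.29 + 0.0941·0.24 + 0.0068·0.11 + 0.1053·0.36
      = 0.057855 + 0.022584 + 0.000748 + 0.037908 = 0.119095

0.1191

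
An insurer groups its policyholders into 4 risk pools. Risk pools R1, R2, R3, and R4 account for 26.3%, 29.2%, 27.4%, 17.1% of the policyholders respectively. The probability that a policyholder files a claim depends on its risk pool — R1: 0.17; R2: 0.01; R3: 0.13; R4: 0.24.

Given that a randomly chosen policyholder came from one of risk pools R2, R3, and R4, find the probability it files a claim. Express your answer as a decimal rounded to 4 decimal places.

Let S = {R2, R3, R4}.
P(S) = 0.292 + 0.274 + 0.171 = 0.737.
P(C ∩ S) = 0.01·0.292 + 0.13·0.274 + 0.24·0.171 = 0.00292 + 0.03562 + 0.04104 = 0.07958.
P(C | S) = 0.07958 / 0.737 = 0.107978…

P(C|S) ≈ 0.1080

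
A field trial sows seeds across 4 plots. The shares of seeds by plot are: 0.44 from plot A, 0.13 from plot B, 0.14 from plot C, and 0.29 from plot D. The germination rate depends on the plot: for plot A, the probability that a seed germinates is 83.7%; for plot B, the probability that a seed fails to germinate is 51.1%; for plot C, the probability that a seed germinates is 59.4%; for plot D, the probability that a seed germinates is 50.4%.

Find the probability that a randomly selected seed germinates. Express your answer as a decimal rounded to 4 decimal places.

0.6612

P(G|B) = 1 − 0.511 = 0.489.
Using total probability over the partition,
P(G) = P(G|A)·P(A) + P(G|B)·P(B) + P(G|C)·P(C) + P(G|D)·P(D)
      = 0.837·0.44 + 0.489·0.13 + 0.594·0.14 + 0.504·0.29
      = 0.36828 + 0.06357 + 0.08316 + 0.14616 = 0.66117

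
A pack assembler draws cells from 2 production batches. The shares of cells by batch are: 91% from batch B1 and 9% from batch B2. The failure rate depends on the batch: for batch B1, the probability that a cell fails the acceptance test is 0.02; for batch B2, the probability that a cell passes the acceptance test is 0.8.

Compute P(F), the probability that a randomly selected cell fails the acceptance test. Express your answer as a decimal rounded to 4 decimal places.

P(F|B2) = 1 − 0.8 = 0.2.
Using total probability over the partition,
P(F) = P(F|B1)·P(B1) + P(F|B2)·P(B2)
      = 0.02·0.91 + 0.2·0.09
      = 0.0182 + 0.018 = 0.0362

P(F) ≈ 0.0362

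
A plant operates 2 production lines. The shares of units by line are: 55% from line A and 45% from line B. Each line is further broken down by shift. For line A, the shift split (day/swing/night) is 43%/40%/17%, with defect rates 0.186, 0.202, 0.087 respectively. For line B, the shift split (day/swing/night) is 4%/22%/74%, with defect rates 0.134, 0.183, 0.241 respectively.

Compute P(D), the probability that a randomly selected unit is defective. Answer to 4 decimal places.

0.1973

P(D|A) = 0.43·0.186 + 0.4·0.202 + 0.17·0.087 = 0.07998 + 0.0808 + 0.01479 = 0.17557
P(D|B) = 0.04·0.134 + 0.22·0.183 + 0.74·0.241 = 0.00536 + 0.04026 + 0.17834 = 0.22396
By total probability over the outer partition,
P(D) = 0.55·0.17557 + 0.45·0.22396
      = 0.0965635 + 0.100782 = 0.1973455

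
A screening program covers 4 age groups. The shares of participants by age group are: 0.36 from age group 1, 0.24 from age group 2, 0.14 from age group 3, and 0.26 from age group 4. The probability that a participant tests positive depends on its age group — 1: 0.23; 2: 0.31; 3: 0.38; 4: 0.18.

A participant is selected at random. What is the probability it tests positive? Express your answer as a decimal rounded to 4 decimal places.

By the law of total probability,
P(T) = P(T|1)·P(1) + P(T|2)·P(2) + P(T|3)·P(3) + P(T|4)·P(4)
      = 0.23·0.36 + 0.31·0.24 + 0.38·0.14 + 0.18·0.26
      = 0.0828 + 0.0744 + 0.0532 + 0.0468 = 0.2572

0.2572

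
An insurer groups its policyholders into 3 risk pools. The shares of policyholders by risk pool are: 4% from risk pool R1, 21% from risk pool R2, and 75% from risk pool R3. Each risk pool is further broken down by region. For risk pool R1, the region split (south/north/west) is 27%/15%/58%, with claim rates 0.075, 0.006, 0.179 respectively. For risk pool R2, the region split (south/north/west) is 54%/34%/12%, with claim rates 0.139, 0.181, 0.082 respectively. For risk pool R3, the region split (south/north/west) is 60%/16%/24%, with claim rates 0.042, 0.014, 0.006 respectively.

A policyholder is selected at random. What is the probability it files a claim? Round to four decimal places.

P(C) ≈ 0.0574

P(C|R1) = 0.27·0.075 + 0.15·0.006 + 0.58·0.179 = 0.02025 + 0.0009 + 0.10382 = 0.12497
P(C|R2) = 0.54·0.139 + 0.34·0.181 + 0.12·0.082 = 0.07506 + 0.06154 + 0.00984 = 0.14644
P(C|R3) = 0.6·0.042 + 0.16·0.014 + 0.24·0.006 = 0.0252 + 0.00224 + 0.00144 = 0.02888
Then overall,
P(C) = 0.04·0.12497 + 0.21·0.14644 + 0.75·0.02888
      = 0.0049988 + 0.0307524 + 0.02166 = 0.0574112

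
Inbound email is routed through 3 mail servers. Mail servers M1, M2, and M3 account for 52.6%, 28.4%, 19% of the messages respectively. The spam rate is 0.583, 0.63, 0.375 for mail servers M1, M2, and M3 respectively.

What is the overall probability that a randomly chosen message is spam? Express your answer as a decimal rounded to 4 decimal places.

P(S) = P(S|M1)·P(M1) + P(S|M2)·P(M2) + P(S|M3)·P(M3)
      = 0.583·0.526 + 0.63·0.284 + 0.375·0.19
      = 0.306658 + 0.17892 + 0.07125 = 0.556828

0.5568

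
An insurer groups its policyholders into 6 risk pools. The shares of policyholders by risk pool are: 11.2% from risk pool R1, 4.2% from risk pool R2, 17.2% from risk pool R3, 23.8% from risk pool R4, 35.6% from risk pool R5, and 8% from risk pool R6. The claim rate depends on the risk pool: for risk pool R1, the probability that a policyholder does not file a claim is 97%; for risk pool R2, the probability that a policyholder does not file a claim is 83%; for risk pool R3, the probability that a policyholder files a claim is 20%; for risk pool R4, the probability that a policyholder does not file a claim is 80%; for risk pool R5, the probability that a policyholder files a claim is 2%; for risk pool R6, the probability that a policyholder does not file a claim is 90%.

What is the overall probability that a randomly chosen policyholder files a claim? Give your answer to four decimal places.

0.1076

P(C|R1) = 1 − 0.97 = 0.03.
P(C|R2) = 1 − 0.83 = 0.17.
P(C|R4) = 1 − 0.8 = 0.2.
P(C|R6) = 1 − 0.9 = 0.1.
P(C) = P(C|R1)·P(R1) + P(C|R2)·P(R2) + P(C|R3)·P(R3) + P(C|R4)·P(R4) + P(C|R5)·P(R5) + P(C|R6)·P(R6)
      = 0.03·0.112 + 0.17·0.042 + 0.2·0.172 + 0.2·0.238 + 0.02·0.356 + 0.1·0.08
      = 0.00336 + 0.00714 + 0.0344 + 0.0476 + 0.00712 + 0.008 = 0.10762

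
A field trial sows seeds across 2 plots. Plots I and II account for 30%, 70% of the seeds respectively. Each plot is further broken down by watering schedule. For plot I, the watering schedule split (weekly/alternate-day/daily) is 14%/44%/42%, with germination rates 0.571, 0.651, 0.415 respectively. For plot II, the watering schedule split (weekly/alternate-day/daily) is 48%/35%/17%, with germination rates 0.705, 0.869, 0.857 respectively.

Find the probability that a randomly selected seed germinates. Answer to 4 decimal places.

P(G|I) = 0.14·0.571 + 0.44·0.651 + 0.42·0.415 = 0.07994 + 0.28644 + 0.1743 = 0.54068
P(G|II) = 0.48·0.705 + 0.35·0.869 + 0.17·0.857 = 0.3384 + 0.30415 + 0.14569 = 0.78824
By total probability over the outer partition,
P(G) = 0.3·0.54068 + 0.7·0.78824
      = 0.162204 + 0.551768 = 0.713972

P(G) ≈ 0.7140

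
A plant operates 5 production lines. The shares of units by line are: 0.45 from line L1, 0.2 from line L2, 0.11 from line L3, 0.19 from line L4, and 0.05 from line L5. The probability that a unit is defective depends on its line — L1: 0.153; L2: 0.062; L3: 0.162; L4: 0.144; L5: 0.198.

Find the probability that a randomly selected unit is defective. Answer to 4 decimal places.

P(D) = P(D|L1)·P(L1) + P(D|L2)·P(L2) + P(D|L3)·P(L3) + P(D|L4)·P(L4) + P(D|L5)·P(L5)
      = 0.153·0.45 + 0.062·0.2 + 0.162·0.11 + 0.144·0.19 + 0.198·0.05
      = 0.06885 + 0.0124 + 0.01782 + 0.02736 + 0.0099 = 0.13633

P(D) ≈ 0.1363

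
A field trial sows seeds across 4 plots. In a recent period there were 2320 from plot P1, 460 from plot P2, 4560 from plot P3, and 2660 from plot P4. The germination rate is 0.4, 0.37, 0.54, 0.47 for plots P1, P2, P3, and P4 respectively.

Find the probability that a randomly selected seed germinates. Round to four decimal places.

Total: 2320 + 460 + 4560 + 2660 = 10000.
P(P1) = 2320/10000 = 0.232. P(P2) = 460/10000 = 0.046. P(P3) = 4560/10000 = 0.456. P(P4) = 2660/10000 = 0.266.
Summing over the partition,
P(G) = P(G|P1)·P(P1) + P(G|P2)·P(P2) + P(G|P3)·P(P3) + P(G|P4)·P(P4)
      = 0.4·0.232 + 0.37·0.046 + 0.54·0.456 + 0.47·0.266
      = 0.0928 + 0.01702 + 0.24624 + 0.12502 = 0.48108

0.4811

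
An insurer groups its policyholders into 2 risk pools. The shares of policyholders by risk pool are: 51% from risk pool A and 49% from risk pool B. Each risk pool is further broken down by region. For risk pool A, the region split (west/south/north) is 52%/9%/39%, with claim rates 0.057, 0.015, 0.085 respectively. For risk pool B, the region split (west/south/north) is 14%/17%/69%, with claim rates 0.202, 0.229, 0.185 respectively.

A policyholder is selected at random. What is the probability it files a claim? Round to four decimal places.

P(C) ≈ 0.1282

P(C|A) = 0.52·0.057 + 0.09·0.015 + 0.39·0.085 = 0.02964 + 0.00135 + 0.03315 = 0.06414
P(C|B) = 0.14·0.202 + 0.17·0.229 + 0.69·0.185 = 0.02828 + 0.03893 + 0.12765 = 0.19486
By total probability over the outer partition,
P(C) = 0.51·0.06414 + 0.49·0.19486
      = 0.0327114 + 0.0954814 = 0.1281928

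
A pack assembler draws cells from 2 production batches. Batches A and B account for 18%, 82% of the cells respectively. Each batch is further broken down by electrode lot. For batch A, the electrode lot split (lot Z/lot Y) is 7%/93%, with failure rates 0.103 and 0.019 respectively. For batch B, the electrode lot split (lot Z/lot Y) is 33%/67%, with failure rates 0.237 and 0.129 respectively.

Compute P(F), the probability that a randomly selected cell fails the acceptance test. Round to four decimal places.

P(F|A) = 0.07·0.103 + 0.93·0.019 = 0.00721 + 0.01767 = 0.02488
P(F|B) = 0.33·0.237 + 0.67·0.129 = 0.07821 + 0.08643 = 0.16464
By total probability over the outer partition,
P(F) = 0.18·0.02488 + 0.82·0.16464
      = 0.0044784 + 0.1350048 = 0.1394832

P(F) ≈ 0.1395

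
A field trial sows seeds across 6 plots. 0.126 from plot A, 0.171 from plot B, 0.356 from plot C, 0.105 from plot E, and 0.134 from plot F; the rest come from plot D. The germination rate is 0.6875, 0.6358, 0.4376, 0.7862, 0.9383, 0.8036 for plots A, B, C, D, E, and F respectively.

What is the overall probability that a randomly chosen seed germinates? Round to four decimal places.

0.6422

P(D) = 1 − (0.126 + 0.171 + 0.356 + 0.105 + 0.134) = 0.108.
P(G) = P(G|A)·P(A) + P(G|B)·P(B) + P(G|C)·P(C) + P(G|D)·P(D) + P(G|E)·P(E) + P(G|F)·P(F)
      = 0.6875·0.126 + 0.6358·0.171 + 0.4376·0.356 + 0.7862·0.108 + 0.9383·0.105 + 0.8036·0.134
      = 0.086625 + 0.1087218 + 0.1557856 + 0.0849096 + 0.0985215 + 0.1076824 = 0.6422459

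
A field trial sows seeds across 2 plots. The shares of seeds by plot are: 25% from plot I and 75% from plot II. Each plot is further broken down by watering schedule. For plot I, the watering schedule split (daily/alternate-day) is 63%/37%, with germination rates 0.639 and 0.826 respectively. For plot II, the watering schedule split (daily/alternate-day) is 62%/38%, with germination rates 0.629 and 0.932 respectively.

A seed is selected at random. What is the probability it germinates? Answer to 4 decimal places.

P(G|I) = 0.63·0.639 + 0.37·0.826 = 0.40257 + 0.30562 = 0.70819
P(G|II) = 0.62·0.629 + 0.38·0.932 = 0.38998 + 0.35416 = 0.74414
By total probability over the outer partition,
P(G) = 0.25·0.70819 + 0.75·0.74414
      = 0.1770475 + 0.558105 = 0.7351525

P(G) ≈ 0.7352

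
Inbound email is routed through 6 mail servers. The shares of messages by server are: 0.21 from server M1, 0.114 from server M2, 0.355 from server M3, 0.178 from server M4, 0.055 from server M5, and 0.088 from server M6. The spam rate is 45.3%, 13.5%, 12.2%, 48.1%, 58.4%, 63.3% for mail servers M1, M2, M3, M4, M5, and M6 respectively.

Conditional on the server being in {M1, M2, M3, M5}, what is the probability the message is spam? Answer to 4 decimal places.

P(S|J) ≈ 0.2533

Let J = {M1, M2, M3, M5}.
P(J) = 0.21 + 0.114 + 0.355 + 0.055 = 0.734.
P(S ∩ J) = 0.453·0.21 + 0.135·0.114 + 0.122·0.355 + 0.584·0.055 = 0.09513 + 0.01539 + 0.04331 + 0.03212 = 0.18595.
P(S | J) = 0.18595 / 0.734 = 0.253338…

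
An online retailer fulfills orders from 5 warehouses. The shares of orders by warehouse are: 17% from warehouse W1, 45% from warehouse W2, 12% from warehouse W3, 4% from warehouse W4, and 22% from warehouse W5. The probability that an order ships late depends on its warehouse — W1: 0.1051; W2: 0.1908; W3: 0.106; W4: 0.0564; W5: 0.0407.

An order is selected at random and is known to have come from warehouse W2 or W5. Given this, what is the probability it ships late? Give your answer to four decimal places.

P(L|S) ≈ 0.1415

Let S = {W2, W5}.
P(S) = 0.45 + 0.22 = 0.67.
P(L ∩ S) = 0.1908·0.45 + 0.0407·0.22 = 0.08586 + 0.008954 = 0.094814.
P(L | S) = 0.094814 / 0.67 = 0.141513…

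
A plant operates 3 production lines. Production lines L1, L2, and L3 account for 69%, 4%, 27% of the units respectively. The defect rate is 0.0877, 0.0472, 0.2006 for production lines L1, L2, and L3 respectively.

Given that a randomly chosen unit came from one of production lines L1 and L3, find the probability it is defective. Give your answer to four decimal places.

Let S = {L1, L3}.
P(S) = 0.69 + 0.27 = 0.96.
P(D ∩ S) = 0.0877·0.69 + 0.2006·0.27 = 0.060513 + 0.054162 = 0.114675.
P(D | S) = 0.114675 / 0.96 = 0.119453…

0.1195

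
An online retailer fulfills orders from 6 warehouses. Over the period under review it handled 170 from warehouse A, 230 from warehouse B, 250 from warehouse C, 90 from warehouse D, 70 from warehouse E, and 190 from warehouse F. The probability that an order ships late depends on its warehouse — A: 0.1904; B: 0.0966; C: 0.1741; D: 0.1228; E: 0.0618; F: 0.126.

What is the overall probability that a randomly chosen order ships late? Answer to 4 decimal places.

P(L) ≈ 0.1374

Total: 170 + 230 + 250 + 90 + 70 + 190 = 1000.
P(A) = 170/1000 = 0.17. P(B) = 230/1000 = 0.23. P(C) = 250/1000 = 0.25. P(D) = 90/1000 = 0.09. P(E) = 70/1000 = 0.07. P(F) = 190/1000 = 0.19.
P(L) = P(L|A)·P(A) + P(L|B)·P(B) + P(L|C)·P(C) + P(L|D)·P(D) + P(L|E)·P(E) + P(L|F)·P(F)
      = 0.1904·0.17 + 0.0966·0.23 + 0.1741·0.25 + 0.1228·0.09 + 0.0618·0.07 + 0.126·0.19
      = 0.032368 + 0.022218 + 0.043525 + 0.011052 + 0.004326 + 0.02394 = 0.137429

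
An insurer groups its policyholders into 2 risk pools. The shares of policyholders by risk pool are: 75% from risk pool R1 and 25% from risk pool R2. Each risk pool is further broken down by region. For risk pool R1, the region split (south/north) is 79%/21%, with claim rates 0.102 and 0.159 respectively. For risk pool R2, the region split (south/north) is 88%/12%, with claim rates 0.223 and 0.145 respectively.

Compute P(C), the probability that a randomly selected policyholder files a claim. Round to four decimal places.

0.1389

P(C|R1) = 0.79·0.102 + 0.21·0.159 = 0.08058 + 0.03339 = 0.11397
P(C|R2) = 0.88·0.223 + 0.12·0.145 = 0.19624 + 0.0174 = 0.21364
By total probability over the outer partition,
P(C) = 0.75·0.11397 + 0.25·0.21364
      = 0.0854775 + 0.05341 = 0.1388875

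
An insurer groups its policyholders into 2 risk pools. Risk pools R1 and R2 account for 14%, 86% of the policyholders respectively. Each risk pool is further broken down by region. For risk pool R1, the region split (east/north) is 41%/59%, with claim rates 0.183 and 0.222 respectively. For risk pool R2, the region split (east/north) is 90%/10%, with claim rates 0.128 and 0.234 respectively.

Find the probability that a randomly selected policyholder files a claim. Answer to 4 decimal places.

P(C|R1) = 0.41·0.183 + 0.59·0.222 = 0.07503 + 0.13098 = 0.20601
P(C|R2) = 0.9·0.128 + 0.1·0.234 = 0.1152 + 0.0234 = 0.1386
Then overall,
P(C) = 0.14·0.20601 + 0.86·0.1386
      = 0.0288414 + 0.119196 = 0.1480374

P(C) ≈ 0.1480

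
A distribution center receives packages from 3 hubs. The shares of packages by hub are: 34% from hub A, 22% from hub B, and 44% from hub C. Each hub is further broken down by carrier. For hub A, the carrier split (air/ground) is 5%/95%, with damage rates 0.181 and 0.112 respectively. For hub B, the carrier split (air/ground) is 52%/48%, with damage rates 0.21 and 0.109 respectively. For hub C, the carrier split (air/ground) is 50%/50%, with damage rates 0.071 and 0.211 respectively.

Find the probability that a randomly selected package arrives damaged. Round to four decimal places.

0.1368

P(D|A) = 0.05·0.181 + 0.95·0.112 = 0.00905 + 0.1064 = 0.11545
P(D|B) = 0.52·0.21 + 0.48·0.109 = 0.1092 + 0.05232 = 0.16152
P(D|C) = 0.5·0.071 + 0.5·0.211 = 0.0355 + 0.1055 = 0.141
By total probability over the outer partition,
P(D) = 0.34·0.11545 + 0.22·0.16152 + 0.44·0.141
      = 0.039253 + 0.0355344 + 0.06204 = 0.1368274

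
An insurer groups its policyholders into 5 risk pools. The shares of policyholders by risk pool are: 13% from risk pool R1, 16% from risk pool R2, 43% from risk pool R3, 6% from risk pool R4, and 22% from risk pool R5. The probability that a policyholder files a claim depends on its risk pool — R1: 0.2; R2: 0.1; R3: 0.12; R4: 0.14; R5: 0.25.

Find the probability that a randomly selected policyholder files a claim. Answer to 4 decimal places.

P(C) = P(C|R1)·P(R1) + P(C|R2)·P(R2) + P(C|R3)·P(R3) + P(C|R4)·P(R4) + P(C|R5)·P(R5)
      = 0.2·0.13 + 0.1·0.16 + 0.12·0.43 + 0.14·0.06 + 0.25·0.22
      = 0.026 + 0.016 + 0.0516 + 0.0084 + 0.055 = 0.157

0.1570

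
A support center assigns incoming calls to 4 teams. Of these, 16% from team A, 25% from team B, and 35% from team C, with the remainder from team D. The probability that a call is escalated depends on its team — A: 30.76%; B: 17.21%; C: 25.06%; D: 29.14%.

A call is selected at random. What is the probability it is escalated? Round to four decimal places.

P(D) = 1 − (0.16 + 0.25 + 0.35) = 0.24.
P(E) = P(E|A)·P(A) + P(E|B)·P(B) + P(E|C)·P(C) + P(E|D)·P(D)
      = 0.3076·0.16 + 0.1721·0.25 + 0.2506·0.35 + 0.2914·0.24
      = 0.049216 + 0.043025 + 0.08771 + 0.069936 = 0.249887

0.2499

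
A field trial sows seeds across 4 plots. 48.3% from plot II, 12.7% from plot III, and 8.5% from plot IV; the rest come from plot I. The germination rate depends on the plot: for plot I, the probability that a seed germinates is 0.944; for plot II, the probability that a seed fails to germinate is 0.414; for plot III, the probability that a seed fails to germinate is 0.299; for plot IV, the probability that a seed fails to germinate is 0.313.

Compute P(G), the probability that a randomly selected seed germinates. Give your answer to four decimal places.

0.7184

P(I) = 1 − (0.483 + 0.127 + 0.085) = 0.305.
P(G|II) = 1 − 0.414 = 0.586.
P(G|III) = 1 − 0.299 = 0.701.
P(G|IV) = 1 − 0.313 = 0.687.
P(G) = P(G|I)·P(I) + P(G|II)·P(II) + P(G|III)·P(III) + P(G|IV)·P(IV)
      = 0.944·0.305 + 0.586·0.483 + 0.701·0.127 + 0.687·0.085
      = 0.28792 + 0.283038 + 0.089027 + 0.058395 = 0.71838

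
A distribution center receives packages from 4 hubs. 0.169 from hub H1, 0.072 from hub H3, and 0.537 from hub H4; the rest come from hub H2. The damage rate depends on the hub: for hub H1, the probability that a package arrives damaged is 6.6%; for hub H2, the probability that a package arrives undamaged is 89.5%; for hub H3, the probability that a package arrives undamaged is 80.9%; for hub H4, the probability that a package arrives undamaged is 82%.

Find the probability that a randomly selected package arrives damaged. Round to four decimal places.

0.1449

P(H2) = 1 − (0.169 + 0.072 + 0.537) = 0.222.
P(D|H2) = 1 − 0.895 = 0.105.
P(D|H3) = 1 − 0.809 = 0.191.
P(D|H4) = 1 − 0.82 = 0.18.
P(D) = P(D|H1)·P(H1) + P(D|H2)·P(H2) + P(D|H3)·P(H3) + P(D|H4)·P(H4)
      = 0.066·0.169 + 0.105·0.222 + 0.191·0.072 + 0.18·0.537
      = 0.011154 + 0.02331 + 0.013752 + 0.09666 = 0.144876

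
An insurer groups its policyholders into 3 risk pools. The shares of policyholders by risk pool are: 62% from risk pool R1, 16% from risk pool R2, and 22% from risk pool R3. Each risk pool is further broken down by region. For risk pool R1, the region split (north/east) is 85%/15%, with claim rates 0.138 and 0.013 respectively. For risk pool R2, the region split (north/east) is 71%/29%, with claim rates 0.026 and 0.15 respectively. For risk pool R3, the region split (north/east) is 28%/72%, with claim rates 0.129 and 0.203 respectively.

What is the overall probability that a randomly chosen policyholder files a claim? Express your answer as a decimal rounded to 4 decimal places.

P(C|R1) = 0.85·0.138 + 0.15·0.013 = 0.1173 + 0.00195 = 0.11925
P(C|R2) = 0.71·0.026 + 0.29·0.15 = 0.01846 + 0.0435 = 0.06196
P(C|R3) = 0.28·0.129 + 0.72·0.203 = 0.03612 + 0.14616 = 0.18228
By total probability over the outer partition,
P(C) = 0.62·0.11925 + 0.16·0.06196 + 0.22·0.18228
      = 0.073935 + 0.0099136 + 0.0401016 = 0.1239502

P(C) ≈ 0.1240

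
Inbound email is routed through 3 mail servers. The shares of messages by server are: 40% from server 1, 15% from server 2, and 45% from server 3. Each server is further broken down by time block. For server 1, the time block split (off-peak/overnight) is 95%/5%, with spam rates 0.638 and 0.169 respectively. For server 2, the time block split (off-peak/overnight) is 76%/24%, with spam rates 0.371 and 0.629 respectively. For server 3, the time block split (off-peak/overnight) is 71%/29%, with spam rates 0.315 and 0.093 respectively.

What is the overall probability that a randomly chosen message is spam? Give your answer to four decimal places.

P(S|1) = 0.95·0.638 + 0.05·0.169 = 0.6061 + 0.00845 = 0.61455
P(S|2) = 0.76·0.371 + 0.24·0.629 = 0.28196 + 0.15096 = 0.43292
P(S|3) = 0.71·0.315 + 0.29·0.093 = 0.22365 + 0.02697 = 0.25062
Then overall,
P(S) = 0.4·0.61455 + 0.15·0.43292 + 0.45·0.25062
      = 0.24582 + 0.064938 + 0.112779 = 0.423537

0.4235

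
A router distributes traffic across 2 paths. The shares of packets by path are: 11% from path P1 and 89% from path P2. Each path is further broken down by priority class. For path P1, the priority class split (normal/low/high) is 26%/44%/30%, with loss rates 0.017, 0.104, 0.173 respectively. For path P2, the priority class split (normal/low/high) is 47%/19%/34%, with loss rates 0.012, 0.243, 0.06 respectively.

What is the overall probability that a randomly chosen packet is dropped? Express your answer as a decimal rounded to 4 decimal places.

P(L) ≈ 0.0755

P(L|P1) = 0.26·0.017 + 0.44·0.104 + 0.3·0.173 = 0.00442 + 0.04576 + 0.0519 = 0.10208
P(L|P2) = 0.47·0.012 + 0.19·0.243 + 0.34·0.06 = 0.00564 + 0.04617 + 0.0204 = 0.07221
By total probability over the outer partition,
P(L) = 0.11·0.10208 + 0.89·0.07221
      = 0.0112288 + 0.0642669 = 0.0754957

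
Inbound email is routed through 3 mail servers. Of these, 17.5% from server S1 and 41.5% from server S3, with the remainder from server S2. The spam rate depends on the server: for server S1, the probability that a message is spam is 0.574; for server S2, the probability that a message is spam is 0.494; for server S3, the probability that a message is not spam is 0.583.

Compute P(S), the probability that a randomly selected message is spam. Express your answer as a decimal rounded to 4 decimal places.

P(S2) = 1 − (0.175 + 0.415) = 0.41.
P(S|S3) = 1 − 0.583 = 0.417.
By the law of total probability,
P(S) = P(S|S1)·P(S1) + P(S|S2)·P(S2) + P(S|S3)·P(S3)
      = 0.574·0.175 + 0.494·0.41 + 0.417·0.415
      = 0.10045 + 0.20254 + 0.173055 = 0.476045

P(S) ≈ 0.4760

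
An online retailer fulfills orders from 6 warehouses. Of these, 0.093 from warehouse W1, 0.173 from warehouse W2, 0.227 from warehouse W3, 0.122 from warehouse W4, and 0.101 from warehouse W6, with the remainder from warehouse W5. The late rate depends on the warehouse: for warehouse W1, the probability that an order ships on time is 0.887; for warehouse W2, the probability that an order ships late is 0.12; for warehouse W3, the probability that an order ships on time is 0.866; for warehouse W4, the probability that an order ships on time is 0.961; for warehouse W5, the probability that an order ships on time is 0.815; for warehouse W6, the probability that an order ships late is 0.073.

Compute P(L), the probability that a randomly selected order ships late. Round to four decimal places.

P(L) ≈ 0.1264

P(W5) = 1 − (0.093 + 0.173 + 0.227 + 0.122 + 0.101) = 0.284.
P(L|W1) = 1 − 0.887 = 0.113.
P(L|W3) = 1 − 0.866 = 0.134.
P(L|W4) = 1 − 0.961 = 0.039.
P(L|W5) = 1 − 0.815 = 0.185.
P(L) = P(L|W1)·P(W1) + P(L|W2)·P(W2) + P(L|W3)·P(W3) + P(L|W4)·P(W4) + P(L|W5)·P(W5) + P(L|W6)·P(W6)
      = 0.113·0.093 + 0.12·0.173 + 0.134·0.227 + 0.039·0.122 + 0.185·0.284 + 0.073·0.101
      = 0.010509 + 0.02076 + 0.030418 + 0.004758 + 0.05254 + 0.007373 = 0.126358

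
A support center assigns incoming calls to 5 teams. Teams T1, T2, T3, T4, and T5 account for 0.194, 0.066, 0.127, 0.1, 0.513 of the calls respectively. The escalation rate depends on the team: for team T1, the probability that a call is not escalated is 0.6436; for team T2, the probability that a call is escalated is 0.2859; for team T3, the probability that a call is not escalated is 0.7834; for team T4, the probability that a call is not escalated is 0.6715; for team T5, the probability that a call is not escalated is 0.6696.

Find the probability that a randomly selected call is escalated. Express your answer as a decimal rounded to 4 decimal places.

0.3179

P(E|T1) = 1 − 0.6436 = 0.3564.
P(E|T3) = 1 − 0.7834 = 0.2166.
P(E|T4) = 1 − 0.6715 = 0.3285.
P(E|T5) = 1 − 0.6696 = 0.3304.
P(E) = P(E|T1)·P(T1) + P(E|T2)·P(T2) + P(E|T3)·P(T3) + P(E|T4)·P(T4) + P(E|T5)·P(T5)
      = 0.3564·0.194 + 0.2859·0.066 + 0.2166·0.127 + 0.3285·0.1 + 0.3304·0.513
      = 0.0691416 + 0.0188694 + 0.0275082 + 0.03285 + 0.1694952 = 0.3178644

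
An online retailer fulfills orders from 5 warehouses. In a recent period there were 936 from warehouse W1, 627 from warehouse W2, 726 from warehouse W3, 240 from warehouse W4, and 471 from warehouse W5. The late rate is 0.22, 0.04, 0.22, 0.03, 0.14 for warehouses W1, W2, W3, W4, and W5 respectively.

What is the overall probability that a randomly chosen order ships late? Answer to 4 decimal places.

P(L) ≈ 0.1546

Total: 936 + 627 + 726 + 240 + 471 = 3000.
P(W1) = 936/3000 = 0.312. P(W2) = 627/3000 = 0.209. P(W3) = 726/3000 = 0.242. P(W4) = 240/3000 = 0.08. P(W5) = 471/3000 = 0.157.
P(L) = P(L|W1)·P(W1) + P(L|W2)·P(W2) + P(L|W3)·P(W3) + P(L|W4)·P(W4) + P(L|W5)·P(W5)
      = 0.22·0.312 + 0.04·0.209 + 0.22·0.242 + 0.03·0.08 + 0.14·0.157
      = 0.06864 + 0.00836 + 0.05324 + 0.0024 + 0.02198 = 0.15462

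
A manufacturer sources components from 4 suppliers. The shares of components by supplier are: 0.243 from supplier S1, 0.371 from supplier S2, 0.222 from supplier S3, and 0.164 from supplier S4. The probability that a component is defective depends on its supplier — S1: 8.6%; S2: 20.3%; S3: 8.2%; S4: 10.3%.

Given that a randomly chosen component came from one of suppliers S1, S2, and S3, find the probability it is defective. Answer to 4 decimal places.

Let S = {S1, S2, S3}.
P(S) = 0.243 + 0.371 + 0.222 = 0.836.
P(D ∩ S) = 0.086·0.243 + 0.203·0.371 + 0.082·0.222 = 0.020898 + 0.075313 + 0.018204 = 0.114415.
P(D | S) = 0.114415 / 0.836 = 0.136860…

P(D|S) ≈ 0.1369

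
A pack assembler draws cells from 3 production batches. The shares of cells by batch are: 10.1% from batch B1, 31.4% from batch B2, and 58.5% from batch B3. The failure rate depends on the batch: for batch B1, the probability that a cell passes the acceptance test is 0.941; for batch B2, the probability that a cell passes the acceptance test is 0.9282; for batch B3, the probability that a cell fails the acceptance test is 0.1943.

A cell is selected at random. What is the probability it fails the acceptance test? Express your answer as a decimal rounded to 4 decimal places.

0.1422

P(F|B1) = 1 − 0.941 = 0.059.
P(F|B2) = 1 − 0.9282 = 0.0718.
Using total probability over the partition,
P(F) = P(F|B1)·P(B1) + P(F|B2)·P(B2) + P(F|B3)·P(B3)
      = 0.059·0.101 + 0.0718·0.314 + 0.1943·0.585
      = 0.005959 + 0.0225452 + 0.1136655 = 0.1421697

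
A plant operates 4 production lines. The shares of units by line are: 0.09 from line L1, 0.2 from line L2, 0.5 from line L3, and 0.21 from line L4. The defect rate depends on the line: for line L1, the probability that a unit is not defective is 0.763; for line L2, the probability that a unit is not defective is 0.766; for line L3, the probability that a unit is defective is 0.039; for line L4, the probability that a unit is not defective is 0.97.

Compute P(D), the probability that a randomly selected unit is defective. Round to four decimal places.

P(D|L1) = 1 − 0.763 = 0.237.
P(D|L2) = 1 − 0.766 = 0.234.
P(D|L4) = 1 − 0.97 = 0.03.
P(D) = P(D|L1)·P(L1) + P(D|L2)·P(L2) + P(D|L3)·P(L3) + P(D|L4)·P(L4)
      = 0.237·0.09 + 0.234·0.2 + 0.039·0.5 + 0.03·0.21
      = 0.02133 + 0.0468 + 0.0195 + 0.0063 = 0.09393

0.0939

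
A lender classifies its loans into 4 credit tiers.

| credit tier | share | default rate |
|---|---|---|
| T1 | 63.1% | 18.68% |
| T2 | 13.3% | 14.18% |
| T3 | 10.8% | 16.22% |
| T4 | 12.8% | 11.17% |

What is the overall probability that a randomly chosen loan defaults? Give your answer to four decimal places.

P(D) = P(D|T1)·P(T1) + P(D|T2)·P(T2) + P(D|T3)·P(T3) + P(D|T4)·P(T4)
      = 0.1868·0.631 + 0.1418·0.133 + 0.1622·0.108 + 0.1117·0.128
      = 0.1178708 + 0.0188594 + 0.0175176 + 0.0142976 = 0.1685454

0.1685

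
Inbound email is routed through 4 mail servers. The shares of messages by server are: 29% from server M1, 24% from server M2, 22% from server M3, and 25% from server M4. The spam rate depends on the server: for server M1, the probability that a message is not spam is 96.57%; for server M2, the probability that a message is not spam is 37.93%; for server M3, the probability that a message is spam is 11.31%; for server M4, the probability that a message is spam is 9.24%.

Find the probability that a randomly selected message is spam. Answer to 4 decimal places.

0.2069

P(S|M1) = 1 − 0.9657 = 0.0343.
P(S|M2) = 1 − 0.3793 = 0.6207.
By the law of total probability,
P(S) = P(S|M1)·P(M1) + P(S|M2)·P(M2) + P(S|M3)·P(M3) + P(S|M4)·P(M4)
      = 0.0343·0.29 + 0.6207·0.24 + 0.1131·0.22 + 0.0924·0.25
      = 0.009947 + 0.148968 + 0.024882 + 0.0231 = 0.206897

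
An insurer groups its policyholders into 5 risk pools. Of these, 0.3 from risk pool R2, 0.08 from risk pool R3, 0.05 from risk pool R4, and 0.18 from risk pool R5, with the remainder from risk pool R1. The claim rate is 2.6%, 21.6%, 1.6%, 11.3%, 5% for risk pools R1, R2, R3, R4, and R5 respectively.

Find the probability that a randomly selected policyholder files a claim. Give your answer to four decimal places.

P(C) ≈ 0.0909

P(R1) = 1 − (0.3 + 0.08 + 0.05 + 0.18) = 0.39.
P(C) = P(C|R1)·P(R1) + P(C|R2)·P(R2) + P(C|R3)·P(R3) + P(C|R4)·P(R4) + P(C|R5)·P(R5)
      = 0.026·0.39 + 0.216·0.3 + 0.016·0.08 + 0.113·0.05 + 0.05·0.18
      = 0.01014 + 0.0648 + 0.00128 + 0.00565 + 0.009 = 0.09087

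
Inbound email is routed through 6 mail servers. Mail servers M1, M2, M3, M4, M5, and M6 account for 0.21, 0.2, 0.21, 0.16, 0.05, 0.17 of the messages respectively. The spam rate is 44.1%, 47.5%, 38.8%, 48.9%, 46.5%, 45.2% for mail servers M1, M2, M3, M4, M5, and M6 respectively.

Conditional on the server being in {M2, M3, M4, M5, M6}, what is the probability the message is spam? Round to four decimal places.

Let J = {M2, M3, M4, M5, M6}.
P(J) = 0.2 + 0.21 + 0.16 + 0.05 + 0.17 = 0.79.
P(S ∩ J) = 0.475·0.2 + 0.388·0.21 + 0.489·0.16 + 0.465·0.05 + 0.452·0.17 = 0.095 + 0.08148 + 0.07824 + 0.02325 + 0.07684 = 0.35481.
P(S | J) = 0.35481 / 0.79 = 0.449127…

P(S|J) ≈ 0.4491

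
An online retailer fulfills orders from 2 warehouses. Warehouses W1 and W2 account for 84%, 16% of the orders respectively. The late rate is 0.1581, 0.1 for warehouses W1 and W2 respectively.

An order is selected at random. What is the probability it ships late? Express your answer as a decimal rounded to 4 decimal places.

P(L) ≈ 0.1488

Using total probability over the partition,
P(L) = P(L|W1)·P(W1) + P(L|W2)·P(W2)
      = 0.1581·0.84 + 0.1·0.16
      = 0.132804 + 0.016 = 0.148804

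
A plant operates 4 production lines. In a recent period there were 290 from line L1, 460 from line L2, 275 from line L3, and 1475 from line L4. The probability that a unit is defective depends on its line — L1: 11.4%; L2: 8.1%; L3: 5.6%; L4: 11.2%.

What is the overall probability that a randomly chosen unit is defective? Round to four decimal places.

Total: 290 + 460 + 275 + 1475 = 2500.
P(L1) = 290/2500 = 0.116. P(L2) = 460/2500 = 0.184. P(L3) = 275/2500 = 0.11. P(L4) = 1475/2500 = 0.59.
P(D) = P(D|L1)·P(L1) + P(D|L2)·P(L2) + P(D|L3)·P(L3) + P(D|L4)·P(L4)
      = 0.114·0.116 + 0.081·0.184 + 0.056·0.11 + 0.112·0.59
      = 0.013224 + 0.014904 + 0.00616 + 0.06608 = 0.100368

0.1004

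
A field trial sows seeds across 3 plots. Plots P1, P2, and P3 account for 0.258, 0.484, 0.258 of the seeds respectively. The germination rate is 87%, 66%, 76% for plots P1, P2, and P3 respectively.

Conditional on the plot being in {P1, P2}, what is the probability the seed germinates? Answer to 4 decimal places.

Let S = {P1, P2}.
P(S) = 0.258 + 0.484 = 0.742.
P(G ∩ S) = 0.87·0.258 + 0.66·0.484 = 0.22446 + 0.31944 = 0.5439.
P(G | S) = 0.5439 / 0.742 = 0.733019…

0.7330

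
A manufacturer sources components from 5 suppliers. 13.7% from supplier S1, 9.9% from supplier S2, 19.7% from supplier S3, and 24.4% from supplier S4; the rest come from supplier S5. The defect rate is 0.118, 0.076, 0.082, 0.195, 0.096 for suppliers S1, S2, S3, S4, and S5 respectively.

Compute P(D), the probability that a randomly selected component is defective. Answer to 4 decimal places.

P(S5) = 1 − (0.137 + 0.099 + 0.197 + 0.244) = 0.323.
P(D) = P(D|S1)·P(S1) + P(D|S2)·P(S2) + P(D|S3)·P(S3) + P(D|S4)·P(S4) + P(D|S5)·P(S5)
      = 0.118·0.137 + 0.076·0.099 + 0.082·0.197 + 0.195·0.244 + 0.096·0.323
      = 0.016166 + 0.007524 + 0.016154 + 0.04758 + 0.031008 = 0.118432

0.1184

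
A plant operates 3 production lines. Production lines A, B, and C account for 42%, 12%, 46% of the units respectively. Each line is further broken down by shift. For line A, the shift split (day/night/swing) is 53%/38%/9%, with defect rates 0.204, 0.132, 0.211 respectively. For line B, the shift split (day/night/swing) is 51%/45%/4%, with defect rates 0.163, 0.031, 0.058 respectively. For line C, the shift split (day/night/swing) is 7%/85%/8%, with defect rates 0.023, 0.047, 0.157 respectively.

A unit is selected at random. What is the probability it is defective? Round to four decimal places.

P(D|A) = 0.53·0.204 + 0.38·0.132 + 0.09·0.211 = 0.10812 + 0.05016 + 0.01899 = 0.17727
P(D|B) = 0.51·0.163 + 0.45·0.031 + 0.04·0.058 = 0.08313 + 0.01395 + 0.00232 = 0.0994
P(D|C) = 0.07·0.023 + 0.85·0.047 + 0.08·0.157 = 0.00161 + 0.03995 + 0.01256 = 0.05412
Then overall,
P(D) = 0.42·0.17727 + 0.12·0.0994 + 0.46·0.05412
      = 0.0744534 + 0.011928 + 0.0248952 = 0.1112766

0.1113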